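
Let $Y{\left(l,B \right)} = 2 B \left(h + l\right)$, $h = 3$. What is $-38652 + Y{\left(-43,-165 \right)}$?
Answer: $-25452$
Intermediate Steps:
$Y{\left(l,B \right)} = 2 B \left(3 + l\right)$
$-38652 + Y{\left(-43,-165 \right)} = -38652 + 2 \left(-165\right) \left(3 - 43\right) = -38652 + 2 \left(-165\right) \left(-40\right) = -38652 + 13200 = -25452$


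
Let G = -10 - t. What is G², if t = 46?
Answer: 3136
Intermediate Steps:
G = -56 (G = -10 - 1*46 = -10 - 46 = -56)
G² = (-56)² = 3136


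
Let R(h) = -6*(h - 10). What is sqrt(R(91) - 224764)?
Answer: 5*I*sqrt(9010) ≈ 474.6*I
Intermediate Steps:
R(h) = 60 - 6*h (R(h) = -6*(-10 + h) = 60 - 6*h)
sqrt(R(91) - 224764) = sqrt((60 - 6*91) - 224764) = sqrt((60 - 546) - 224764) = sqrt(-486 - 224764) = sqrt(-225250) = 5*I*sqrt(9010)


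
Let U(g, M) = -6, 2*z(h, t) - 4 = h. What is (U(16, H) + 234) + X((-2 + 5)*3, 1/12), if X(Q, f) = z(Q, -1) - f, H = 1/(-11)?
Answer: 2813/12 ≈ 234.42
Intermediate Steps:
z(h, t) = 2 + h/2
H = -1/11 ≈ -0.090909
X(Q, f) = 2 + Q/2 - f (X(Q, f) = (2 + Q/2) - f = 2 + Q/2 - f)
(U(16, H) + 234) + X((-2 + 5)*3, 1/12) = (-6 + 234) + (2 + ((-2 + 5)*3)/2 - 1/12) = 228 + (2 + (3*3)/2 - 1*1/12) = 228 + (2 + (1/2)*9 - 1/12) = 228 + (2 + 9/2 - 1/12) = 228 + 77/12 = 2813/12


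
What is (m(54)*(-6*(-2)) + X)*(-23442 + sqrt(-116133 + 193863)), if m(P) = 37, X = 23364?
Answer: -558107136 + 23808*sqrt(77730) ≈ -5.5147e+8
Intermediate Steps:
(m(54)*(-6*(-2)) + X)*(-23442 + sqrt(-116133 + 193863)) = (37*(-6*(-2)) + 23364)*(-23442 + sqrt(-116133 + 193863)) = (37*12 + 23364)*(-23442 + sqrt(77730)) = (444 + 23364)*(-23442 + sqrt(77730)) = 23808*(-23442 + sqrt(77730)) = -558107136 + 23808*sqrt(77730)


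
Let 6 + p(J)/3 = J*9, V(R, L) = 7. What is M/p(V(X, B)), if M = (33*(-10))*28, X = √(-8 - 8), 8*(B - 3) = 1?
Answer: -3080/57 ≈ -54.035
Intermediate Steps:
B = 25/8 (B = 3 + (⅛)*1 = 3 + ⅛ = 25/8 ≈ 3.1250)
X = 4*I (X = √(-16) = 4*I ≈ 4.0*I)
p(J) = -18 + 27*J (p(J) = -18 + 3*(J*9) = -18 + 3*(9*J) = -18 + 27*J)
M = -9240 (M = -330*28 = -9240)
M/p(V(X, B)) = -9240/(-18 + 27*7) = -9240/(-18 + 189) = -9240/171 = -9240*1/171 = -3080/57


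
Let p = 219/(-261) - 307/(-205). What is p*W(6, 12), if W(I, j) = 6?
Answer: 23488/5945 ≈ 3.9509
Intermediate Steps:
p = 11744/17835 (p = 219*(-1/261) - 307*(-1/205) = -73/87 + 307/205 = 11744/17835 ≈ 0.65848)
p*W(6, 12) = (11744/17835)*6 = 23488/5945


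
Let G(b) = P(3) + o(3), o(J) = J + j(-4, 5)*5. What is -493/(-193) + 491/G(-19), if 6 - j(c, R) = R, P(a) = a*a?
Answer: 103144/3281 ≈ 31.437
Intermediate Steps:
P(a) = a²
j(c, R) = 6 - R
o(J) = 5 + J (o(J) = J + (6 - 1*5)*5 = J + (6 - 5)*5 = J + 1*5 = J + 5 = 5 + J)
G(b) = 17 (G(b) = 3² + (5 + 3) = 9 + 8 = 17)
-493/(-193) + 491/G(-19) = -493/(-193) + 491/17 = -493*(-1/193) + 491*(1/17) = 493/193 + 491/17 = 103144/3281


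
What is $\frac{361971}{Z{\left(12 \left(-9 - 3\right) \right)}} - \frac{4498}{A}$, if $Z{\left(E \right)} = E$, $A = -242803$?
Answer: $- \frac{9765221889}{3884848} \approx -2513.7$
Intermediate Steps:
$\frac{361971}{Z{\left(12 \left(-9 - 3\right) \right)}} - \frac{4498}{A} = \frac{361971}{12 \left(-9 - 3\right)} - \frac{4498}{-242803} = \frac{361971}{12 \left(-12\right)} - - \frac{4498}{242803} = \frac{361971}{-144} + \frac{4498}{242803} = 361971 \left(- \frac{1}{144}\right) + \frac{4498}{242803} = - \frac{40219}{16} + \frac{4498}{242803} = - \frac{9765221889}{3884848}$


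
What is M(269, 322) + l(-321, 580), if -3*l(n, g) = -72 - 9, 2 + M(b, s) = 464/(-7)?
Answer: -289/7 ≈ -41.286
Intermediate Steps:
M(b, s) = -478/7 (M(b, s) = -2 + 464/(-7) = -2 + 464*(-1/7) = -2 - 464/7 = -478/7)
l(n, g) = 27 (l(n, g) = -(-72 - 9)/3 = -1/3*(-81) = 27)
M(269, 322) + l(-321, 580) = -478/7 + 27 = -289/7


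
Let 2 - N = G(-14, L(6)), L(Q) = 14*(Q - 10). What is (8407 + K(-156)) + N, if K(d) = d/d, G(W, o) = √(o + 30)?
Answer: 8410 - I*√26 ≈ 8410.0 - 5.099*I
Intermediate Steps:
L(Q) = -140 + 14*Q (L(Q) = 14*(-10 + Q) = -140 + 14*Q)
G(W, o) = √(30 + o)
N = 2 - I*√26 (N = 2 - √(30 + (-140 + 14*6)) = 2 - √(30 + (-140 + 84)) = 2 - √(30 - 56) = 2 - √(-26) = 2 - I*√26 ≈ 2.0 - 5.099*I)
K(d) = 1
(8407 + K(-156)) + N = (8407 + 1) + (2 - I*√26) = 8408 + (2 - I*√26) = 8410 - I*√26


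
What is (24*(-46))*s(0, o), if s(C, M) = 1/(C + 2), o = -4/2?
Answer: -552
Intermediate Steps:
o = -2 (o = -4*1/2 = -2)
s(C, M) = 1/(2 + C)
(24*(-46))*s(0, o) = (24*(-46))/(2 + 0) = -1104/2 = -1104*1/2 = -552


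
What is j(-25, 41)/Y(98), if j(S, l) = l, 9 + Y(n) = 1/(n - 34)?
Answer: -2624/575 ≈ -4.5635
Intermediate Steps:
Y(n) = -9 + 1/(-34 + n) (Y(n) = -9 + 1/(n - 34) = -9 + 1/(-34 + n))
j(-25, 41)/Y(98) = 41/(((307 - 9*98)/(-34 + 98))) = 41/(((307 - 882)/64)) = 41/(((1/64)*(-575))) = 41/(-575/64) = 41*(-64/575) = -2624/575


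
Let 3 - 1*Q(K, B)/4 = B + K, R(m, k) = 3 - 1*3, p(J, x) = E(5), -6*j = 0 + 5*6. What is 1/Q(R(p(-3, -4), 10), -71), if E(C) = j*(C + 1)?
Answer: 1/296 ≈ 0.0033784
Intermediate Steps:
j = -5 (j = -(0 + 5*6)/6 = -(0 + 30)/6 = -⅙*30 = -5)
E(C) = -5 - 5*C (E(C) = -5*(C + 1) = -5*(1 + C) = -5 - 5*C)
p(J, x) = -30 (p(J, x) = -5 - 5*5 = -5 - 25 = -30)
R(m, k) = 0 (R(m, k) = 3 - 3 = 0)
Q(K, B) = 12 - 4*B - 4*K (Q(K, B) = 12 - 4*(B + K) = 12 + (-4*B - 4*K) = 12 - 4*B - 4*K)
1/Q(R(p(-3, -4), 10), -71) = 1/(12 - 4*(-71) - 4*0) = 1/(12 + 284 + 0) = 1/296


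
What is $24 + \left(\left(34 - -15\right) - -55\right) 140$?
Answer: $14584$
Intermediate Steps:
$24 + \left(\left(34 - -15\right) - -55\right) 140 = 24 + \left(\left(34 + 15\right) + 55\right) 140 = 24 + \left(49 + 55\right) 140 = 24 + 104 \cdot 140 = 24 + 14560 = 14584$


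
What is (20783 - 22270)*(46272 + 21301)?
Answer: -100481051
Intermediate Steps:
(20783 - 22270)*(46272 + 21301) = -1487*67573 = -100481051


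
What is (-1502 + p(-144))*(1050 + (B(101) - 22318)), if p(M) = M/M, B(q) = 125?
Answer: 31735643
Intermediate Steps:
p(M) = 1
(-1502 + p(-144))*(1050 + (B(101) - 22318)) = (-1502 + 1)*(1050 + (125 - 22318)) = -1501*(1050 - 22193) = -1501*(-21143) = 31735643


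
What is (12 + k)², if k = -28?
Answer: 256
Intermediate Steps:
(12 + k)² = (12 - 28)² = (-16)² = 256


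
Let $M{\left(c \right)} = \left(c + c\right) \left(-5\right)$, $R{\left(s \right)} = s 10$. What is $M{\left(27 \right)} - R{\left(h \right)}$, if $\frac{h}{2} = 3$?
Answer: $-330$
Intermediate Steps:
$h = 6$ ($h = 2 \cdot 3 = 6$)
$R{\left(s \right)} = 10 s$
$M{\left(c \right)} = - 10 c$ ($M{\left(c \right)} = 2 c \left(-5\right) = - 10 c$)
$M{\left(27 \right)} - R{\left(h \right)} = \left(-10\right) 27 - 10 \cdot 6 = -270 - 60 = -330$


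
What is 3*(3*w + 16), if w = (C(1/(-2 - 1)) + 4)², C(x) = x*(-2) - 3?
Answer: 73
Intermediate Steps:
C(x) = -3 - 2*x (C(x) = -2*x - 3 = -3 - 2*x)
w = 25/9 (w = ((-3 - 2/(-2 - 1)) + 4)² = ((-3 - 2/(-3)) + 4)² = ((-3 - 2*(-⅓)) + 4)² = ((-3 + ⅔) + 4)² = (-7/3 + 4)² = (5/3)² = 25/9 ≈ 2.7778)
3*(3*w + 16) = 3*(3*(25/9) + 16) = 3*(25/3 + 16) = 3*(73/3) = 73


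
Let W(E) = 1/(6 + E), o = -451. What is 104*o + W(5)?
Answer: -515943/11 ≈ -46904.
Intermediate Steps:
104*o + W(5) = 104*(-451) + 1/(6 + 5) = -46904 + 1/11 = -515943/11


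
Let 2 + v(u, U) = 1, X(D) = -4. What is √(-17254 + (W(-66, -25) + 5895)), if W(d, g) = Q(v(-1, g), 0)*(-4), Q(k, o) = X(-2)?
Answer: I*√11343 ≈ 106.5*I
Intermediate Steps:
v(u, U) = -1 (v(u, U) = -2 + 1 = -1)
Q(k, o) = -4
W(d, g) = 16 (W(d, g) = -4*(-4) = 16)
√(-17254 + (W(-66, -25) + 5895)) = √(-17254 + (16 + 5895)) = √(-17254 + 5911) = √(-11343) = I*√11343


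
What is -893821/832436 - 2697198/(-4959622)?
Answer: -1093884790667/2064283949596 ≈ -0.52991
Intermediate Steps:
-893821/832436 - 2697198/(-4959622) = -893821*1/832436 - 2697198*(-1/4959622) = -893821/832436 + 1348599/2479811 = -1093884790667/2064283949596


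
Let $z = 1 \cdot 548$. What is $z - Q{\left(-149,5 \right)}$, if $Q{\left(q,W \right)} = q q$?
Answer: $-21653$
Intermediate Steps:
$Q{\left(q,W \right)} = q^{2}$
$z = 548$
$z - Q{\left(-149,5 \right)} = 548 - \left(-149\right)^{2} = 548 - 22201 = -21653$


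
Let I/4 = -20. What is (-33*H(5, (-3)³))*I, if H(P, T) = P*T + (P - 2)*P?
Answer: -316800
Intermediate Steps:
H(P, T) = P*T + P*(-2 + P) (H(P, T) = P*T + (-2 + P)*P = P*T + P*(-2 + P))
I = -80 (I = 4*(-20) = -80)
(-33*H(5, (-3)³))*I = -165*(-2 + 5 + (-3)³)*(-80) = -165*(-2 + 5 - 27)*(-80) = -165*(-24)*(-80) = -33*(-120)*(-80) = 3960*(-80) = -316800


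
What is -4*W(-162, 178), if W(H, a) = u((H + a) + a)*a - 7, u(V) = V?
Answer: -138100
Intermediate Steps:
W(H, a) = -7 + a*(H + 2*a) (W(H, a) = ((H + a) + a)*a - 7 = (H + 2*a)*a - 7 = a*(H + 2*a) - 7 = -7 + a*(H + 2*a))
-4*W(-162, 178) = -4*(-7 + 178*(-162 + 2*178)) = -4*(-7 + 178*(-162 + 356)) = -4*(-7 + 178*194) = -4*(-7 + 34532) = -4*34525 = -138100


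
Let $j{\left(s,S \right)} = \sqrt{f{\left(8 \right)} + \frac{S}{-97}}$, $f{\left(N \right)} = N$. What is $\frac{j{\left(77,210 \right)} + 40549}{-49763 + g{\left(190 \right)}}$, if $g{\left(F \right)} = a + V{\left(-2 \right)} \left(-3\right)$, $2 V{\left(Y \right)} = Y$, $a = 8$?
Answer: $- \frac{40549}{49752} - \frac{\sqrt{54902}}{4825944} \approx -0.81507$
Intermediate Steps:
$V{\left(Y \right)} = \frac{Y}{2}$
$j{\left(s,S \right)} = \sqrt{8 - \frac{S}{97}}$ ($j{\left(s,S \right)} = \sqrt{8 + \frac{S}{-97}} = \sqrt{8 + S \left(- \frac{1}{97}\right)} = \sqrt{8 - \frac{S}{97}}$)
$g{\left(F \right)} = 11$ ($g{\left(F \right)} = 8 + \frac{1}{2} \left(-2\right) \left(-3\right) = 8 - -3 = 8 + 3 = 11$)
$\frac{j{\left(77,210 \right)} + 40549}{-49763 + g{\left(190 \right)}} = \frac{\frac{\sqrt{75272 - 20370}}{97} + 40549}{-49763 + 11} = \frac{\frac{\sqrt{75272 - 20370}}{97} + 40549}{-49752} = \left(\frac{\sqrt{54902}}{97} + 40549\right) \left(- \frac{1}{49752}\right) = \left(40549 + \frac{\sqrt{54902}}{97}\right) \left(- \frac{1}{49752}\right) = - \frac{40549}{49752} - \frac{\sqrt{54902}}{4825944}$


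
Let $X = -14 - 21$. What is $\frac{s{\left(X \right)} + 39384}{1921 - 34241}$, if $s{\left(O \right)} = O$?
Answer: $- \frac{39349}{32320} \approx -1.2175$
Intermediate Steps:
$X = -35$
$\frac{s{\left(X \right)} + 39384}{1921 - 34241} = \frac{-35 + 39384}{1921 - 34241} = \frac{39349}{-32320} = 39349 \left(- \frac{1}{32320}\right) = - \frac{39349}{32320}$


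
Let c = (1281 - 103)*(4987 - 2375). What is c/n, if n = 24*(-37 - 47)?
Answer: -384617/252 ≈ -1526.3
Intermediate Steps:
n = -2016 (n = 24*(-84) = -2016)
c = 3076936 (c = 1178*2612 = 3076936)
c/n = 3076936/(-2016) = 3076936*(-1/2016) = -384617/252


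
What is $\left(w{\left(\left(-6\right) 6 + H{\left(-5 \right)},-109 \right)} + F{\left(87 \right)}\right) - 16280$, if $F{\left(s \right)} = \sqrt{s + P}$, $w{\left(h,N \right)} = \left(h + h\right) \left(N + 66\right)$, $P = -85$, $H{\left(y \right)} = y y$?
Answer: $-15334 + \sqrt{2} \approx -15333.0$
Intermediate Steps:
$H{\left(y \right)} = y^{2}$
$w{\left(h,N \right)} = 2 h \left(66 + N\right)$
$F{\left(s \right)} = \sqrt{-85 + s}$ ($F{\left(s \right)} = \sqrt{s - 85} = \sqrt{-85 + s}$)
$\left(w{\left(\left(-6\right) 6 + H{\left(-5 \right)},-109 \right)} + F{\left(87 \right)}\right) - 16280 = \left(2 \left(\left(-6\right) 6 + \left(-5\right)^{2}\right) \left(66 - 109\right) + \sqrt{-85 + 87}\right) - 16280 = \left(2 \left(-36 + 25\right) \left(-43\right) + \sqrt{2}\right) - 16280 = \left(2 \left(-11\right) \left(-43\right) + \sqrt{2}\right) - 16280 = \left(946 + \sqrt{2}\right) - 16280 = -15334 + \sqrt{2}$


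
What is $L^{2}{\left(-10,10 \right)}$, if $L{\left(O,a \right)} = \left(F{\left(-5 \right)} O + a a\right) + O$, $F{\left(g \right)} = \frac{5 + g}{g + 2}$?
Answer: $8100$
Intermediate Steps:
$F{\left(g \right)} = \frac{5 + g}{2 + g}$
$L{\left(O,a \right)} = O + a^{2}$ ($L{\left(O,a \right)} = \left(\frac{5 - 5}{2 - 5} O + a a\right) + O = \left(\frac{1}{-3} \cdot 0 O + a^{2}\right) + O = \left(\left(- \frac{1}{3}\right) 0 O + a^{2}\right) + O = \left(0 O + a^{2}\right) + O = \left(0 + a^{2}\right) + O = a^{2} + O = O + a^{2}$)
$L^{2}{\left(-10,10 \right)} = \left(-10 + 10^{2}\right)^{2} = \left(-10 + 100\right)^{2} = 90^{2} = 8100$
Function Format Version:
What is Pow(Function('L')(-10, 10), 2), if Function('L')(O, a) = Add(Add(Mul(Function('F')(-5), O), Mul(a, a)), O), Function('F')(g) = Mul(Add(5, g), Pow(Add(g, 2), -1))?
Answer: 8100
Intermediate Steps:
Function('F')(g) = Mul(Pow(Add(2, g), -1), Add(5, g)) (Function('F')(g) = Mul(Add(5, g), Pow(Add(2, g), -1)) = Mul(Pow(Add(2, g), -1), Add(5, g)))
Function('L')(O, a) = Add(O, Pow(a, 2)) (Function('L')(O, a) = Add(Add(Mul(Mul(Pow(Add(2, -5), -1), Add(5, -5)), O), Mul(a, a)), O) = Add(Add(Mul(Mul(Pow(-3, -1), 0), O), Pow(a, 2)), O) = Add(Add(Mul(Mul(Rational(-1, 3), 0), O), Pow(a, 2)), O) = Add(Add(Mul(0, O), Pow(a, 2)), O) = Add(Add(0, Pow(a, 2)), O) = Add(Pow(a, 2), O) = Add(O, Pow(a, 2)))
Pow(Function('L')(-10, 10), 2) = Pow(Add(-10, Pow(10, 2)), 2) = Pow(Add(-10, 100), 2) = Pow(90, 2) = 8100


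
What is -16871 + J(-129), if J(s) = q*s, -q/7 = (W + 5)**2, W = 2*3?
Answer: 92392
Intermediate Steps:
W = 6
q = -847 (q = -7*(6 + 5)**2 = -7*11**2 = -7*121 = -847)
J(s) = -847*s
-16871 + J(-129) = -16871 - 847*(-129) = -16871 + 109263 = 92392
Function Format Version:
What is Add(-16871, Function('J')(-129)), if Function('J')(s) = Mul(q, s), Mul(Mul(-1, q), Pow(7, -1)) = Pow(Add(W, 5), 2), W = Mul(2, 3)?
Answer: 92392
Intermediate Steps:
W = 6
q = -847 (q = Mul(-7, Pow(Add(6, 5), 2)) = Mul(-7, Pow(11, 2)) = Mul(-7, 121) = -847)
Function('J')(s) = Mul(-847, s)
Add(-16871, Function('J')(-129)) = Add(-16871, Mul(-847, -129)) = Add(-16871, 109263) = 92392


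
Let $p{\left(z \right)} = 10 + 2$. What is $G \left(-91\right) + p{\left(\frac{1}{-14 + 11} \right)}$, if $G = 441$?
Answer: $-40119$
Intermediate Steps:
$p{\left(z \right)} = 12$
$G \left(-91\right) + p{\left(\frac{1}{-14 + 11} \right)} = 441 \left(-91\right) + 12 = -40131 + 12 = -40119$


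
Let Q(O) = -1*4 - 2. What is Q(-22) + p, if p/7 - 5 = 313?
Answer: 2220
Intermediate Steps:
p = 2226 (p = 35 + 7*313 = 35 + 2191 = 2226)
Q(O) = -6 (Q(O) = -4 - 2 = -6)
Q(-22) + p = -6 + 2226 = 2220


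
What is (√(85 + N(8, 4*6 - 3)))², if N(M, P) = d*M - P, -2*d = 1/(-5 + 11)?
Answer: 190/3 ≈ 63.333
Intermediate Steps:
d = -1/12 (d = -1/(2*(-5 + 11)) = -½/6 = -½*⅙ = -1/12 ≈ -0.083333)
N(M, P) = -P - M/12 (N(M, P) = -M/12 - P = -P - M/12)
(√(85 + N(8, 4*6 - 3)))² = (√(85 + (-(4*6 - 3) - 1/12*8)))² = (√(85 + (-(24 - 3) - ⅔)))² = (√(85 + (-1*21 - ⅔)))² = (√(85 + (-21 - ⅔)))² = (√(85 - 65/3))² = (√(190/3))² = (√570/3)² = 190/3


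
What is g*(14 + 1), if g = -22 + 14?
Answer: -120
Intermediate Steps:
g = -8
g*(14 + 1) = -8*(14 + 1) = -8*15 = -120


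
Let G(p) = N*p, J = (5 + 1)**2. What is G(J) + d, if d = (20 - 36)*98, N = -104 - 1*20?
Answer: -6032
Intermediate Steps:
N = -124 (N = -104 - 20 = -124)
d = -1568 (d = -16*98 = -1568)
J = 36 (J = 6**2 = 36)
G(p) = -124*p
G(J) + d = -124*36 - 1568 = -4464 - 1568 = -6032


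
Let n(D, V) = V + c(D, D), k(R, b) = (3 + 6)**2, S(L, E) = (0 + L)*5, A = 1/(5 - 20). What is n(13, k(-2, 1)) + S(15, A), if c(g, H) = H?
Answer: 169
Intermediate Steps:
A = -1/15 (A = 1/(-15) = -1/15 ≈ -0.066667)
S(L, E) = 5*L (S(L, E) = L*5 = 5*L)
k(R, b) = 81 (k(R, b) = 9**2 = 81)
n(D, V) = D + V (n(D, V) = V + D = D + V)
n(13, k(-2, 1)) + S(15, A) = (13 + 81) + 5*15 = 94 + 75 = 169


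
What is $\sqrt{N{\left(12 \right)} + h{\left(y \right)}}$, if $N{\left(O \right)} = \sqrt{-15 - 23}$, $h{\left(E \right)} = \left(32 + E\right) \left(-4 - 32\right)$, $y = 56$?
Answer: $\sqrt{-3168 + i \sqrt{38}} \approx 0.0548 + 56.285 i$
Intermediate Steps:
$h{\left(E \right)} = -1152 - 36 E$ ($h{\left(E \right)} = \left(32 + E\right) \left(-36\right) = -1152 - 36 E$)
$N{\left(O \right)} = i \sqrt{38}$ ($N{\left(O \right)} = \sqrt{-38} = i \sqrt{38}$)
$\sqrt{N{\left(12 \right)} + h{\left(y \right)}} = \sqrt{i \sqrt{38} - 3168} = \sqrt{-3168 + i \sqrt{38}}$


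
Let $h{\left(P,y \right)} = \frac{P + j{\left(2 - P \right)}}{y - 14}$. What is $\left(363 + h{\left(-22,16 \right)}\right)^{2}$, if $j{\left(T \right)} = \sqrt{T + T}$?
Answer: $123916 + 1408 \sqrt{3} \approx 1.2635 \cdot 10^{5}$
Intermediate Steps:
$j{\left(T \right)} = \sqrt{2} \sqrt{T}$ ($j{\left(T \right)} = \sqrt{2 T} = \sqrt{2} \sqrt{T}$)
$h{\left(P,y \right)} = \frac{P + \sqrt{2} \sqrt{2 - P}}{-14 + y}$ ($h{\left(P,y \right)} = \frac{P + \sqrt{2} \sqrt{2 - P}}{y - 14} = \frac{P + \sqrt{2} \sqrt{2 - P}}{-14 + y}$)
$\left(363 + h{\left(-22,16 \right)}\right)^{2} = \left(363 + \frac{-22 + \sqrt{4 - -44}}{-14 + 16}\right)^{2} = \left(363 + \frac{-22 + \sqrt{4 + 44}}{2}\right)^{2} = \left(363 + \frac{-22 + \sqrt{48}}{2}\right)^{2} = \left(363 + \frac{-22 + 4 \sqrt{3}}{2}\right)^{2} = \left(363 - \left(11 - 2 \sqrt{3}\right)\right)^{2} = \left(352 + 2 \sqrt{3}\right)^{2}$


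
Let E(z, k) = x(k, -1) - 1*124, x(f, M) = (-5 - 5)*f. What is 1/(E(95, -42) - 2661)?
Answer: -1/2365 ≈ -0.00042283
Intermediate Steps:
x(f, M) = -10*f
E(z, k) = -124 - 10*k (E(z, k) = -10*k - 1*124 = -10*k - 124 = -124 - 10*k)
1/(E(95, -42) - 2661) = 1/((-124 - 10*(-42)) - 2661) = 1/((-124 + 420) - 2661) = 1/(296 - 2661) = 1/(-2365) = -1/2365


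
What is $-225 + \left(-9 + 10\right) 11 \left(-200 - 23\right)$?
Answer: $-2678$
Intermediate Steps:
$-225 + \left(-9 + 10\right) 11 \left(-200 - 23\right) = -225 + 1 \cdot 11 \left(-200 - 23\right) = -225 + 11 \left(-223\right) = -225 - 2453 = -2678$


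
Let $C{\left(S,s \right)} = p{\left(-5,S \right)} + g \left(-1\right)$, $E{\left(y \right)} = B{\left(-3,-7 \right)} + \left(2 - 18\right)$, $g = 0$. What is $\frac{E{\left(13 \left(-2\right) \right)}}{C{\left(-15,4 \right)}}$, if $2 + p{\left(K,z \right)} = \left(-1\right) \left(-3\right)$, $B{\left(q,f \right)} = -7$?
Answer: $-23$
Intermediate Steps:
$p{\left(K,z \right)} = 1$ ($p{\left(K,z \right)} = -2 - -3 = -2 + 3 = 1$)
$E{\left(y \right)} = -23$ ($E{\left(y \right)} = -7 + \left(2 - 18\right) = -7 - 16 = -23$)
$C{\left(S,s \right)} = 1$ ($C{\left(S,s \right)} = 1 + 0 \left(-1\right) = 1 + 0 = 1$)
$\frac{E{\left(13 \left(-2\right) \right)}}{C{\left(-15,4 \right)}} = - \frac{23}{1} = \left(-23\right) 1 = -23$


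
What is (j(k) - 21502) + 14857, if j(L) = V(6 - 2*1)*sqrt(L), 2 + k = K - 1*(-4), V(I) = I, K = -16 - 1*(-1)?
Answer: -6645 + 4*I*sqrt(13) ≈ -6645.0 + 14.422*I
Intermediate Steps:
K = -15 (K = -16 + 1 = -15)
k = -13 (k = -2 + (-15 - 1*(-4)) = -2 + (-15 + 4) = -2 - 11 = -13)
j(L) = 4*sqrt(L) (j(L) = (6 - 2*1)*sqrt(L) = (6 - 2)*sqrt(L) = 4*sqrt(L))
(j(k) - 21502) + 14857 = (4*sqrt(-13) - 21502) + 14857 = (4*(I*sqrt(13)) - 21502) + 14857 = (4*I*sqrt(13) - 21502) + 14857 = (-21502 + 4*I*sqrt(13)) + 14857 = -6645 + 4*I*sqrt(13)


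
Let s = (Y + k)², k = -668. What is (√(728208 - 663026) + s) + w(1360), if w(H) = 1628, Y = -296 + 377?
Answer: 346197 + √65182 ≈ 3.4645e+5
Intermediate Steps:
Y = 81
s = 344569 (s = (81 - 668)² = (-587)² = 344569)
(√(728208 - 663026) + s) + w(1360) = (√(728208 - 663026) + 344569) + 1628 = (√65182 + 344569) + 1628 = (344569 + √65182) + 1628 = 346197 + √65182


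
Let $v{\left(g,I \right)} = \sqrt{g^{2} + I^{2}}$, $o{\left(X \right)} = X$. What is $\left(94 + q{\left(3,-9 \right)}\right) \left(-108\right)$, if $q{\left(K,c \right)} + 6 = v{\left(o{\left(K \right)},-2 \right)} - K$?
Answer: $-9180 - 108 \sqrt{13} \approx -9569.4$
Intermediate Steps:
$v{\left(g,I \right)} = \sqrt{I^{2} + g^{2}}$
$q{\left(K,c \right)} = -6 + \sqrt{4 + K^{2}} - K$ ($q{\left(K,c \right)} = -6 - \left(K - \sqrt{\left(-2\right)^{2} + K^{2}}\right) = -6 - \left(K - \sqrt{4 + K^{2}}\right) = -6 + \sqrt{4 + K^{2}} - K$)
$\left(94 + q{\left(3,-9 \right)}\right) \left(-108\right) = \left(94 - \left(9 - \sqrt{4 + 3^{2}}\right)\right) \left(-108\right) = \left(94 - \left(9 - \sqrt{4 + 9}\right)\right) \left(-108\right) = \left(94 - \left(9 - \sqrt{13}\right)\right) \left(-108\right) = \left(85 + \sqrt{13}\right) \left(-108\right) = -9180 - 108 \sqrt{13}$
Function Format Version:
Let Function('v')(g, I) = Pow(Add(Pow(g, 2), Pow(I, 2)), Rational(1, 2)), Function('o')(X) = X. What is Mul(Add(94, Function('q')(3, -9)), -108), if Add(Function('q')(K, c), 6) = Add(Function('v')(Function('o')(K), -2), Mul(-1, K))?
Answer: Add(-9180, Mul(-108, Pow(13, Rational(1, 2)))) ≈ -9569.4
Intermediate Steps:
Function('v')(g, I) = Pow(Add(Pow(I, 2), Pow(g, 2)), Rational(1, 2))
Function('q')(K, c) = Add(-6, Pow(Add(4, Pow(K, 2)), Rational(1, 2)), Mul(-1, K)) (Function('q')(K, c) = Add(-6, Add(Pow(Add(Pow(-2, 2), Pow(K, 2)), Rational(1, 2)), Mul(-1, K))) = Add(-6, Add(Pow(Add(4, Pow(K, 2)), Rational(1, 2)), Mul(-1, K))) = Add(-6, Pow(Add(4, Pow(K, 2)), Rational(1, 2)), Mul(-1, K)))
Mul(Add(94, Function('q')(3, -9)), -108) = Mul(Add(94, Add(-6, Pow(Add(4, Pow(3, 2)), Rational(1, 2)), Mul(-1, 3))), -108) = Mul(Add(94, Add(-6, Pow(Add(4, 9), Rational(1, 2)), -3)), -108) = Mul(Add(94, Add(-6, Pow(13, Rational(1, 2)), -3)), -108) = Mul(Add(94, Add(-9, Pow(13, Rational(1, 2)))), -108) = Mul(Add(85, Pow(13, Rational(1, 2))), -108) = Add(-9180, Mul(-108, Pow(13, Rational(1, 2))))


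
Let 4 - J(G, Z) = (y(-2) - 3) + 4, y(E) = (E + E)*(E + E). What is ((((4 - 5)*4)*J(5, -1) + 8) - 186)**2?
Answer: 15876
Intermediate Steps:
y(E) = 4*E**2 (y(E) = (2*E)*(2*E) = 4*E**2)
J(G, Z) = -13 (J(G, Z) = 4 - ((4*(-2)**2 - 3) + 4) = 4 - ((4*4 - 3) + 4) = 4 - ((16 - 3) + 4) = 4 - (13 + 4) = 4 - 1*17 = 4 - 17 = -13)
((((4 - 5)*4)*J(5, -1) + 8) - 186)**2 = ((((4 - 5)*4)*(-13) + 8) - 186)**2 = ((-1*4*(-13) + 8) - 186)**2 = ((-4*(-13) + 8) - 186)**2 = ((52 + 8) - 186)**2 = (60 - 186)**2 = (-126)**2 = 15876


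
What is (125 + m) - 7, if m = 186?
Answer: 304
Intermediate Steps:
(125 + m) - 7 = (125 + 186) - 7 = 311 - 7 = 304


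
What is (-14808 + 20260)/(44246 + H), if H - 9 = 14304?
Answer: 5452/58559 ≈ 0.093103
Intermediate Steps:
H = 14313 (H = 9 + 14304 = 14313)
(-14808 + 20260)/(44246 + H) = (-14808 + 20260)/(44246 + 14313) = 5452/58559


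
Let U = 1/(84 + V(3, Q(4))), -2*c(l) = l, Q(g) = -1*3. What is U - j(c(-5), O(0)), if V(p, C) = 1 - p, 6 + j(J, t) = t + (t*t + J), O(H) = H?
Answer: 144/41 ≈ 3.5122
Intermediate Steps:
Q(g) = -3
c(l) = -l/2
j(J, t) = -6 + J + t + t**2 (j(J, t) = -6 + (t + (t*t + J)) = -6 + (t + (t**2 + J)) = -6 + (t + (J + t**2)) = -6 + (J + t + t**2) = -6 + J + t + t**2)
U = 1/82 (U = 1/(84 + (1 - 1*3)) = 1/(84 + (1 - 3)) = 1/(84 - 2) = 1/82 ≈ 0.012195)
U - j(c(-5), O(0)) = 1/82 - (-6 - 1/2*(-5) + 0 + 0**2) = 1/82 - (-6 + 5/2 + 0 + 0) = 1/82 - 1*(-7/2) = 1/82 + 7/2 = 144/41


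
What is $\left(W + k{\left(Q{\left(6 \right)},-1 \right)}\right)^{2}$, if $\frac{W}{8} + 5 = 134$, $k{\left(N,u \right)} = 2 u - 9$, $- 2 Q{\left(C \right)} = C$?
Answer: $1042441$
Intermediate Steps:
$Q{\left(C \right)} = - \frac{C}{2}$
$k{\left(N,u \right)} = -9 + 2 u$
$W = 1032$ ($W = -40 + 8 \cdot 134 = -40 + 1072 = 1032$)
$\left(W + k{\left(Q{\left(6 \right)},-1 \right)}\right)^{2} = \left(1032 + \left(-9 + 2 \left(-1\right)\right)\right)^{2} = \left(1032 - 11\right)^{2} = 1021^{2} = 1042441$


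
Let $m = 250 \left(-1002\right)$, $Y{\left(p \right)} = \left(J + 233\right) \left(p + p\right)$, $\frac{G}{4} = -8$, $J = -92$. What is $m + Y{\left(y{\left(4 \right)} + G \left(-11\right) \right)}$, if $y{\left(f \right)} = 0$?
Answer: $-151236$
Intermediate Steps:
$G = -32$ ($G = 4 \left(-8\right) = -32$)
$Y{\left(p \right)} = 282 p$ ($Y{\left(p \right)} = \left(-92 + 233\right) \left(p + p\right) = 141 \cdot 2 p = 282 p$)
$m = -250500$
$m + Y{\left(y{\left(4 \right)} + G \left(-11\right) \right)} = -250500 + 282 \left(0 - -352\right) = -250500 + 282 \left(0 + 352\right) = -250500 + 282 \cdot 352 = -250500 + 99264 = -151236$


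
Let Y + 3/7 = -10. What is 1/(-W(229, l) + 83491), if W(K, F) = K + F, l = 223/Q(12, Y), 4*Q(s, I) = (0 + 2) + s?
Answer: 7/582388 ≈ 1.2019e-5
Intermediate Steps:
Y = -73/7 (Y = -3/7 - 10 = -73/7 ≈ -10.429)
Q(s, I) = 1/2 + s/4 (Q(s, I) = ((0 + 2) + s)/4 = (2 + s)/4 = 1/2 + s/4)
l = 446/7 (l = 223/(1/2 + (1/4)*12) = 223/(1/2 + 3) = 223/(7/2) = 223*(2/7) = 446/7 ≈ 63.714)
W(K, F) = F + K
1/(-W(229, l) + 83491) = 1/(-(446/7 + 229) + 83491) = 1/(-1*2049/7 + 83491) = 1/(-2049/7 + 83491) = 1/(582388/7) = 7/582388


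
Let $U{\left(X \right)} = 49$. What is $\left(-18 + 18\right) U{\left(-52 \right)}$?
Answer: $0$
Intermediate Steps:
$\left(-18 + 18\right) U{\left(-52 \right)} = \left(-18 + 18\right) 49 = 0 \cdot 49 = 0$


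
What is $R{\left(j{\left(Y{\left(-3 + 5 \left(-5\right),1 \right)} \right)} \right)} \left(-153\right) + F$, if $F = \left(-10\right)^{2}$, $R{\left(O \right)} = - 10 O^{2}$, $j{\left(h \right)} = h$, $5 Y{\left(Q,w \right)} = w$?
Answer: $\frac{806}{5} \approx 161.2$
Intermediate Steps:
$Y{\left(Q,w \right)} = \frac{w}{5}$
$F = 100$
$R{\left(j{\left(Y{\left(-3 + 5 \left(-5\right),1 \right)} \right)} \right)} \left(-153\right) + F = - 10 \left(\frac{1}{5} \cdot 1\right)^{2} \left(-153\right) + 100 = - \frac{10}{25} \left(-153\right) + 100 = \left(-10\right) \frac{1}{25} \left(-153\right) + 100 = \left(- \frac{2}{5}\right) \left(-153\right) + 100 = \frac{306}{5} + 100 = \frac{806}{5}$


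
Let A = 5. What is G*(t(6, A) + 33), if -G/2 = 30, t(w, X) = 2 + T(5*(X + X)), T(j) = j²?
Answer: -152100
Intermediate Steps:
t(w, X) = 2 + 100*X² (t(w, X) = 2 + (5*(X + X))² = 2 + (5*(2*X))² = 2 + (10*X)² = 2 + 100*X²)
G = -60 (G = -2*30 = -60)
G*(t(6, A) + 33) = -60*((2 + 100*5²) + 33) = -60*((2 + 100*25) + 33) = -60*((2 + 2500) + 33) = -60*(2502 + 33) = -60*2535 = -152100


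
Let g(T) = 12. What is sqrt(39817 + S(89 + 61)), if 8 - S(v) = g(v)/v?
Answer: sqrt(995623)/5 ≈ 199.56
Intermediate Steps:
S(v) = 8 - 12/v
sqrt(39817 + S(89 + 61)) = sqrt(39817 + (8 - 12/(89 + 61))) = sqrt(39817 + (8 - 12/150)) = sqrt(39817 + (8 - 12*1/150)) = sqrt(39817 + (8 - 2/25)) = sqrt(39817 + 198/25) = sqrt(995623/25) = sqrt(995623)/5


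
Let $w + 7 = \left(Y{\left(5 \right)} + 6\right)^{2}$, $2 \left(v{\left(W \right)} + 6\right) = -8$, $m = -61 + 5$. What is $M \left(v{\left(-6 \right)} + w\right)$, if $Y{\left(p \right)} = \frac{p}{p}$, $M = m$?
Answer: $-1792$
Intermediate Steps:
$m = -56$
$v{\left(W \right)} = -10$ ($v{\left(W \right)} = -6 + \frac{1}{2} \left(-8\right) = -6 - 4 = -10$)
$M = -56$
$Y{\left(p \right)} = 1$
$w = 42$ ($w = -7 + \left(1 + 6\right)^{2} = -7 + 7^{2} = -7 + 49 = 42$)
$M \left(v{\left(-6 \right)} + w\right) = - 56 \left(-10 + 42\right) = \left(-56\right) 32 = -1792$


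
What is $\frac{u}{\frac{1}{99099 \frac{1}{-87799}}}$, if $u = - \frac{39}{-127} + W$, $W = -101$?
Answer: $\frac{1267278012}{11150473} \approx 113.65$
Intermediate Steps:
$u = - \frac{12788}{127}$ ($u = - \frac{39}{-127} - 101 = \left(-39\right) \left(- \frac{1}{127}\right) - 101 = \frac{39}{127} - 101 = - \frac{12788}{127} \approx -100.69$)
$\frac{u}{\frac{1}{99099 \frac{1}{-87799}}} = - \frac{12788}{127 \frac{1}{99099 \frac{1}{-87799}}} = - \frac{12788}{127 \frac{1}{99099 \left(- \frac{1}{87799}\right)}} = - \frac{12788}{127 \frac{1}{- \frac{99099}{87799}}} = - \frac{12788}{127 \left(- \frac{87799}{99099}\right)} = \left(- \frac{12788}{127}\right) \left(- \frac{99099}{87799}\right) = \frac{1267278012}{11150473}$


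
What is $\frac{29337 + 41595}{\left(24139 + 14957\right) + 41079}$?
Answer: $\frac{23644}{26725} \approx 0.88472$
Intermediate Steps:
$\frac{29337 + 41595}{\left(24139 + 14957\right) + 41079} = \frac{70932}{39096 + 41079} = \frac{70932}{80175} = 70932 \cdot \frac{1}{80175} = \frac{23644}{26725}$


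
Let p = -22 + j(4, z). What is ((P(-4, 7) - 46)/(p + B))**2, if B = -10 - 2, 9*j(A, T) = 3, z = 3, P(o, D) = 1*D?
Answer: 13689/10201 ≈ 1.3419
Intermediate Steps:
P(o, D) = D
j(A, T) = 1/3 (j(A, T) = (1/9)*3 = 1/3)
p = -65/3 (p = -22 + 1/3 = -65/3 ≈ -21.667)
B = -12
((P(-4, 7) - 46)/(p + B))**2 = ((7 - 46)/(-65/3 - 12))**2 = (-39/(-101/3))**2 = (-39*(-3/101))**2 = (117/101)**2 = 13689/10201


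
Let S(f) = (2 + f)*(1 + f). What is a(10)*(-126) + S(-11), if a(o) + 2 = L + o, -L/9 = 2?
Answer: 1350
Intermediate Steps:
L = -18 (L = -9*2 = -18)
S(f) = (1 + f)*(2 + f)
a(o) = -20 + o (a(o) = -2 + (-18 + o) = -20 + o)
a(10)*(-126) + S(-11) = (-20 + 10)*(-126) + (2 + (-11)² + 3*(-11)) = -10*(-126) + (2 + 121 - 33) = 1260 + 90 = 1350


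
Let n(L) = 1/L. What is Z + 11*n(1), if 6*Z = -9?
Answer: 19/2 ≈ 9.5000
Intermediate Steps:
Z = -3/2 (Z = (⅙)*(-9) = -3/2 ≈ -1.5000)
n(L) = 1/L
Z + 11*n(1) = -3/2 + 11/1 = -3/2 + 11*1 = -3/2 + 11 = 19/2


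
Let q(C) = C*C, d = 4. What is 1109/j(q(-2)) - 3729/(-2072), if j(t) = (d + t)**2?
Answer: 317063/16576 ≈ 19.128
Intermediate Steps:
q(C) = C**2
j(t) = (4 + t)**2
1109/j(q(-2)) - 3729/(-2072) = 1109/((4 + (-2)**2)**2) - 3729/(-2072) = 1109/((4 + 4)**2) - 3729*(-1/2072) = 1109/(8**2) + 3729/2072 = 1109/64 + 3729/2072 = 317063/16576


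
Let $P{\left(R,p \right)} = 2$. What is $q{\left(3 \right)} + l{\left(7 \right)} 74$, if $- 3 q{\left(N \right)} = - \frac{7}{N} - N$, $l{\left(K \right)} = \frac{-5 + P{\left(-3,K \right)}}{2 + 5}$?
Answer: $- \frac{1886}{63} \approx -29.936$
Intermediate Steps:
$l{\left(K \right)} = - \frac{3}{7}$ ($l{\left(K \right)} = \frac{-5 + 2}{2 + 5} = - \frac{3}{7}$)
$q{\left(N \right)} = \frac{N}{3} + \frac{7}{3 N}$ ($q{\left(N \right)} = - \frac{- \frac{7}{N} - N}{3} = - \frac{- N - \frac{7}{N}}{3} = \frac{N}{3} + \frac{7}{3 N}$)
$q{\left(3 \right)} + l{\left(7 \right)} 74 = \frac{7 + 3^{2}}{3 \cdot 3} - \frac{222}{7} = \frac{1}{3} \cdot \frac{1}{3} \left(7 + 9\right) - \frac{222}{7} = \frac{1}{3} \cdot \frac{1}{3} \cdot 16 - \frac{222}{7} = \frac{16}{9} - \frac{222}{7} = - \frac{1886}{63}$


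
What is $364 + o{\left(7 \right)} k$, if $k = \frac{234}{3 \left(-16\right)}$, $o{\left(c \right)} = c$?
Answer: $\frac{2639}{8} \approx 329.88$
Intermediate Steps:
$k = - \frac{39}{8}$ ($k = \frac{234}{-48} = 234 \left(- \frac{1}{48}\right) = - \frac{39}{8} \approx -4.875$)
$364 + o{\left(7 \right)} k = 364 + 7 \left(- \frac{39}{8}\right) = 364 - \frac{273}{8} = \frac{2639}{8}$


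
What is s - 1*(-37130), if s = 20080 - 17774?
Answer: 39436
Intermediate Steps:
s = 2306
s - 1*(-37130) = 2306 - 1*(-37130) = 2306 + 37130 = 39436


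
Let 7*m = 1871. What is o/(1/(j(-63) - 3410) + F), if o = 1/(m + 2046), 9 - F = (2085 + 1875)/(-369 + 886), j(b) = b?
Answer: 1142617/3542251136 ≈ 0.00032257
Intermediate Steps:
F = 63/47 (F = 9 - (2085 + 1875)/(-369 + 886) = 9 - 3960/517 = 9 - 1*360/47 = 9 - 360/47 = 63/47 ≈ 1.3404)
m = 1871/7 (m = (⅐)*1871 = 1871/7 ≈ 267.29)
o = 7/16193 (o = 1/(1871/7 + 2046) = 1/(16193/7) = 7/16193 ≈ 0.00043229)
o/(1/(j(-63) - 3410) + F) = 7/(16193*(1/(-63 - 3410) + 63/47)) = 7/(16193*(1/(-3473) + 63/47)) = 7/(16193*(-1/3473 + 63/47)) = 7/(16193*(218752/163231)) = (7/16193)*(163231/218752) = 1142617/3542251136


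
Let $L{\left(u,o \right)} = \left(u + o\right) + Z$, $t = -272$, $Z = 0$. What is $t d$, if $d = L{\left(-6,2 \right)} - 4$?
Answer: $2176$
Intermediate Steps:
$L{\left(u,o \right)} = o + u$ ($L{\left(u,o \right)} = \left(u + o\right) + 0 = \left(o + u\right) + 0 = o + u$)
$d = -8$ ($d = \left(2 - 6\right) - 4 = -4 - 4 = -8$)
$t d = \left(-272\right) \left(-8\right) = 2176$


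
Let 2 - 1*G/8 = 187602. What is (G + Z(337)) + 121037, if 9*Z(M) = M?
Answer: -12417530/9 ≈ -1.3797e+6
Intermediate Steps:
G = -1500800 (G = 16 - 8*187602 = 16 - 1500816 = -1500800)
Z(M) = M/9
(G + Z(337)) + 121037 = (-1500800 + (⅑)*337) + 121037 = (-1500800 + 337/9) + 121037 = -13506863/9 + 121037 = -12417530/9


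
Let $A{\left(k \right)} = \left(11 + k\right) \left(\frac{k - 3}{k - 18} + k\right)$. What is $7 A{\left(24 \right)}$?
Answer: $\frac{13475}{2} \approx 6737.5$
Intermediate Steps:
$A{\left(k \right)} = \left(11 + k\right) \left(k + \frac{-3 + k}{-18 + k}\right)$ ($A{\left(k \right)} = \left(11 + k\right) \left(\frac{-3 + k}{-18 + k} + k\right) = \left(11 + k\right) \left(k + \frac{-3 + k}{-18 + k}\right)$)
$7 A{\left(24 \right)} = 7 \frac{-33 + 24^{3} - 4560 - 6 \cdot 24^{2}}{-18 + 24} = 7 \frac{-33 + 13824 - 4560 - 3456}{6} = 7 \cdot \frac{1}{6} \cdot 5775 = 7 \cdot \frac{1925}{2} = \frac{13475}{2}$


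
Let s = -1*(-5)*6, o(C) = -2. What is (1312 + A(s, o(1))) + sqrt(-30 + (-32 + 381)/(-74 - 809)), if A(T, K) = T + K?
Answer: 1340 + I*sqrt(23698837)/883 ≈ 1340.0 + 5.5132*I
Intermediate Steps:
s = 30 (s = 5*6 = 30)
A(T, K) = K + T
(1312 + A(s, o(1))) + sqrt(-30 + (-32 + 381)/(-74 - 809)) = (1312 + (-2 + 30)) + sqrt(-30 + (-32 + 381)/(-74 - 809)) = (1312 + 28) + sqrt(-30 + 349/(-883)) = 1340 + sqrt(-30 + 349*(-1/883)) = 1340 + sqrt(-30 - 349/883) = 1340 + sqrt(-26839/883) = 1340 + I*sqrt(23698837)/883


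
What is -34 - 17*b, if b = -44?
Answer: 714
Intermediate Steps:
-34 - 17*b = -34 - 17*(-44) = -34 + 748 = 714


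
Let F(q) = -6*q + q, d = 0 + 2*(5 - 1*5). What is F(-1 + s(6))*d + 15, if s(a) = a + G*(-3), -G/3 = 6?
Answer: 15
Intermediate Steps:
G = -18 (G = -3*6 = -18)
s(a) = 54 + a (s(a) = a - 18*(-3) = a + 54 = 54 + a)
d = 0 (d = 0 + 2*(5 - 5) = 0 + 2*0 = 0 + 0 = 0)
F(q) = -5*q
F(-1 + s(6))*d + 15 = -5*(-1 + (54 + 6))*0 + 15 = -5*(-1 + 60)*0 + 15 = -5*59*0 + 15 = -295*0 + 15 = 0 + 15 = 15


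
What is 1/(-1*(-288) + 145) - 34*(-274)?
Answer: 4033829/433 ≈ 9316.0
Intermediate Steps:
1/(-1*(-288) + 145) - 34*(-274) = 1/(288 + 145) + 9316 = 1/433 + 9316 = 4033829/433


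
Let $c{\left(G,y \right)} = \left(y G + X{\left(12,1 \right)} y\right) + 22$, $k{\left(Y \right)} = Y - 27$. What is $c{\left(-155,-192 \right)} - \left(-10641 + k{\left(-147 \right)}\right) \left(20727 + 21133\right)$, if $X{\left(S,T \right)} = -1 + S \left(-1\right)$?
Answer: $452748178$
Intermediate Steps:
$k{\left(Y \right)} = -27 + Y$
$X{\left(S,T \right)} = -1 - S$
$c{\left(G,y \right)} = 22 - 13 y + G y$ ($c{\left(G,y \right)} = \left(y G + \left(-1 - 12\right) y\right) + 22 = \left(G y + \left(-1 - 12\right) y\right) + 22 = \left(G y - 13 y\right) + 22 = \left(- 13 y + G y\right) + 22 = 22 - 13 y + G y$)
$c{\left(-155,-192 \right)} - \left(-10641 + k{\left(-147 \right)}\right) \left(20727 + 21133\right) = \left(22 - -2496 - -29760\right) - \left(-10641 - 174\right) \left(20727 + 21133\right) = \left(22 + 2496 + 29760\right) - \left(-10641 - 174\right) 41860 = 32278 - \left(-10815\right) 41860 = 32278 - -452715900 = 32278 + 452715900 = 452748178$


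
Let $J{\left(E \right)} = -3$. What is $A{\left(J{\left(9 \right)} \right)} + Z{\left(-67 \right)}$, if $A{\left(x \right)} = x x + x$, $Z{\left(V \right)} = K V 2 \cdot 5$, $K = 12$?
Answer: $-8034$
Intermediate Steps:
$Z{\left(V \right)} = 120 V$ ($Z{\left(V \right)} = 12 V 2 \cdot 5 = 12 \cdot 2 V 5 = 12 \cdot 10 V = 120 V$)
$A{\left(x \right)} = x + x^{2}$ ($A{\left(x \right)} = x^{2} + x = x + x^{2}$)
$A{\left(J{\left(9 \right)} \right)} + Z{\left(-67 \right)} = - 3 \left(1 - 3\right) + 120 \left(-67\right) = \left(-3\right) \left(-2\right) - 8040 = 6 - 8040 = -8034$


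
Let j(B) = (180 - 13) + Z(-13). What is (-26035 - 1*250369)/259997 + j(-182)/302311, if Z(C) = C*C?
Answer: -83472610652/78599953067 ≈ -1.0620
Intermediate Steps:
Z(C) = C²
j(B) = 336 (j(B) = (180 - 13) + (-13)² = 167 + 169 = 336)
(-26035 - 1*250369)/259997 + j(-182)/302311 = (-26035 - 1*250369)/259997 + 336/302311 = (-26035 - 250369)*(1/259997) + 336*(1/302311) = -276404*1/259997 + 336/302311 = -276404/259997 + 336/302311 = -83472610652/78599953067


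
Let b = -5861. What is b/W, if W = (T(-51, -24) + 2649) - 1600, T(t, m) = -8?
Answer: -5861/1041 ≈ -5.6302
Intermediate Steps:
W = 1041 (W = (-8 + 2649) - 1600 = 2641 - 1600 = 1041)
b/W = -5861/1041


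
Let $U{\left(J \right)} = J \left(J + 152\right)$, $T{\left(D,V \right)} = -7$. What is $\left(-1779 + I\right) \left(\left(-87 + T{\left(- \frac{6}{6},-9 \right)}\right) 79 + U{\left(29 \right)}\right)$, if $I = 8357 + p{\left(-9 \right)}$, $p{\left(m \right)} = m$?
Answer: $-14300713$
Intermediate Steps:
$U{\left(J \right)} = J \left(152 + J\right)$
$I = 8348$ ($I = 8357 - 9 = 8348$)
$\left(-1779 + I\right) \left(\left(-87 + T{\left(- \frac{6}{6},-9 \right)}\right) 79 + U{\left(29 \right)}\right) = \left(-1779 + 8348\right) \left(\left(-87 - 7\right) 79 + 29 \left(152 + 29\right)\right) = 6569 \left(\left(-94\right) 79 + 29 \cdot 181\right) = 6569 \left(-7426 + 5249\right) = 6569 \left(-2177\right) = -14300713$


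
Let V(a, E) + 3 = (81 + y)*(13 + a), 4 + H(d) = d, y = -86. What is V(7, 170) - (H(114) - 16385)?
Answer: 16172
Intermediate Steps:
H(d) = -4 + d
V(a, E) = -68 - 5*a (V(a, E) = -3 + (81 - 86)*(13 + a) = -3 - 5*(13 + a) = -3 + (-65 - 5*a) = -68 - 5*a)
V(7, 170) - (H(114) - 16385) = (-68 - 5*7) - ((-4 + 114) - 16385) = (-68 - 35) - (110 - 16385) = -103 - 1*(-16275) = -103 + 16275 = 16172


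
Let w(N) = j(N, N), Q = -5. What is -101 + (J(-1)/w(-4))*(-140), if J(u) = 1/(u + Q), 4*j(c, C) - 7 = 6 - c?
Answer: -4871/51 ≈ -95.510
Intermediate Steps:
j(c, C) = 13/4 - c/4 (j(c, C) = 7/4 + (6 - c)/4 = 7/4 + (3/2 - c/4) = 13/4 - c/4)
J(u) = 1/(-5 + u) (J(u) = 1/(u - 5) = 1/(-5 + u))
w(N) = 13/4 - N/4
-101 + (J(-1)/w(-4))*(-140) = -101 + (1/((-5 - 1)*(13/4 - ¼*(-4))))*(-140) = -101 + (1/((-6)*(13/4 + 1)))*(-140) = -101 - 1/(6*17/4)*(-140) = -101 - ⅙*4/17*(-140) = -101 - 2/51*(-140) = -101 + 280/51 = -4871/51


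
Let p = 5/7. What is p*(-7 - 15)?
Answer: -110/7 ≈ -15.714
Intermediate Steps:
p = 5/7 (p = 5*(⅐) = 5/7 ≈ 0.71429)
p*(-7 - 15) = 5*(-7 - 15)/7 = (5/7)*(-22) = -110/7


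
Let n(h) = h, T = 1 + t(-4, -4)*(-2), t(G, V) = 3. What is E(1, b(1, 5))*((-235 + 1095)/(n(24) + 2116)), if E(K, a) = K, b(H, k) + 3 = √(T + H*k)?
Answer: 43/107 ≈ 0.40187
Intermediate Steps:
T = -5 (T = 1 + 3*(-2) = 1 - 6 = -5)
b(H, k) = -3 + √(-5 + H*k)
E(1, b(1, 5))*((-235 + 1095)/(n(24) + 2116)) = 1*((-235 + 1095)/(24 + 2116)) = 1*(860/2140) = 1*(860*(1/2140)) = 1*(43/107) = 43/107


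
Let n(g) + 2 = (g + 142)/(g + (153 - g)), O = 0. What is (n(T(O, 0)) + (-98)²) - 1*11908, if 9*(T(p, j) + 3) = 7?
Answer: -186712/81 ≈ -2305.1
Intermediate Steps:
T(p, j) = -20/9 (T(p, j) = -3 + (⅑)*7 = -3 + 7/9 = -20/9)
n(g) = -164/153 + g/153 (n(g) = -2 + (g + 142)/(g + (153 - g)) = -2 + (142 + g)/153 = -2 + (142 + g)*(1/153) = -2 + (142/153 + g/153) = -164/153 + g/153)
(n(T(O, 0)) + (-98)²) - 1*11908 = ((-164/153 + (1/153)*(-20/9)) + (-98)²) - 1*11908 = ((-164/153 - 20/1377) + 9604) - 11908 = (-88/81 + 9604) - 11908 = 777836/81 - 11908 = -186712/81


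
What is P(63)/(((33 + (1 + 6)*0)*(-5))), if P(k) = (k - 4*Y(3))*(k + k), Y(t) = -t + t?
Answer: -2646/55 ≈ -48.109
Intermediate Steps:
Y(t) = 0
P(k) = 2*k**2 (P(k) = (k - 4*0)*(k + k) = (k + 0)*(2*k) = k*(2*k) = 2*k**2)
P(63)/(((33 + (1 + 6)*0)*(-5))) = (2*63**2)/(((33 + (1 + 6)*0)*(-5))) = (2*3969)/(((33 + 7*0)*(-5))) = 7938/(((33 + 0)*(-5))) = 7938/((33*(-5))) = 7938/(-165) = 7938*(-1/165) = -2646/55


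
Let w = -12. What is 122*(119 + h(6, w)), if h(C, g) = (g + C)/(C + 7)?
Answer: 188002/13 ≈ 14462.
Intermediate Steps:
h(C, g) = (C + g)/(7 + C)
122*(119 + h(6, w)) = 122*(119 + (6 - 12)/(7 + 6)) = 122*(119 - 6/13) = 122*(1541/13) = 188002/13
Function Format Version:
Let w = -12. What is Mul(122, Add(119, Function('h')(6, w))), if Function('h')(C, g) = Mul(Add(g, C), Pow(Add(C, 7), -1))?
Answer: Rational(188002, 13) ≈ 14462.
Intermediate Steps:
Function('h')(C, g) = Mul(Pow(Add(7, C), -1), Add(C, g)) (Function('h')(C, g) = Mul(Add(C, g), Pow(Add(7, C), -1)) = Mul(Pow(Add(7, C), -1), Add(C, g)))
Mul(122, Add(119, Function('h')(6, w))) = Mul(122, Add(119, Mul(Pow(Add(7, 6), -1), Add(6, -12)))) = Mul(122, Add(119, Mul(Pow(13, -1), -6))) = Mul(122, Add(119, Mul(Rational(1, 13), -6))) = Mul(122, Add(119, Rational(-6, 13))) = Mul(122, Rational(1541, 13)) = Rational(188002, 13)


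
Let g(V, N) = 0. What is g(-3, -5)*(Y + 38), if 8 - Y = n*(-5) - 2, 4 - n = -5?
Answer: 0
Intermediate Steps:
n = 9 (n = 4 - 1*(-5) = 4 + 5 = 9)
Y = 55 (Y = 8 - (9*(-5) - 2) = 8 - (-45 - 2) = 8 - 1*(-47) = 8 + 47 = 55)
g(-3, -5)*(Y + 38) = 0*(55 + 38) = 0*93 = 0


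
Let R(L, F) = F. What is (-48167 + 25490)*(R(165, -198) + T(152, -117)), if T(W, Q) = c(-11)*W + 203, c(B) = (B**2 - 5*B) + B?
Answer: -568852545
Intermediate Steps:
c(B) = B**2 - 4*B
T(W, Q) = 203 + 165*W (T(W, Q) = (-11*(-4 - 11))*W + 203 = (-11*(-15))*W + 203 = 165*W + 203 = 203 + 165*W)
(-48167 + 25490)*(R(165, -198) + T(152, -117)) = (-48167 + 25490)*(-198 + (203 + 165*152)) = -22677*(-198 + (203 + 25080)) = -22677*(-198 + 25283) = -22677*25085 = -568852545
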